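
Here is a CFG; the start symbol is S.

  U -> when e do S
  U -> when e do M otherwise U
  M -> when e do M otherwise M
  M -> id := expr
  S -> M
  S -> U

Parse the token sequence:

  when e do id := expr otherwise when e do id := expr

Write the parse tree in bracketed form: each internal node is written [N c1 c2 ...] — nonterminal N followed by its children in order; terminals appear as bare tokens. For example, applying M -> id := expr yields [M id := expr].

[S [U when e do [M id := expr] otherwise [U when e do [S [M id := expr]]]]]

S
U
when e do M otherwise U
when e do id := expr otherwise U
when e do id := expr otherwise when e do S
when e do id := expr otherwise when e do M
when e do id := expr otherwise when e do id := expr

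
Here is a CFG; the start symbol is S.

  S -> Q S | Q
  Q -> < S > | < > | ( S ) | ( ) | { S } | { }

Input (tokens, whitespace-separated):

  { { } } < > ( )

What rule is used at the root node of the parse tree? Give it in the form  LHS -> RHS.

[S [Q { [S [Q { }]] }] [S [Q < >] [S [Q ( )]]]]

S -> Q S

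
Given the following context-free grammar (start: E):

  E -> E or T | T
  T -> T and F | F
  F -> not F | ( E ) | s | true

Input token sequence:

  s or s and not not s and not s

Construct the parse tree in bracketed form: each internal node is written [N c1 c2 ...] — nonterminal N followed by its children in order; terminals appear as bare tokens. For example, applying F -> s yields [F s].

E
E or T
T or T
F or T
s or T
s or T and F
s or T and F and F
s or F and F and F
s or s and F and F
s or s and not F and F
s or s and not not F and F
s or s and not not s and F
s or s and not not s and not F
s or s and not not s and not s

[E [E [T [F s]]] or [T [T [T [F s]] and [F not [F not [F s]]]] and [F not [F s]]]]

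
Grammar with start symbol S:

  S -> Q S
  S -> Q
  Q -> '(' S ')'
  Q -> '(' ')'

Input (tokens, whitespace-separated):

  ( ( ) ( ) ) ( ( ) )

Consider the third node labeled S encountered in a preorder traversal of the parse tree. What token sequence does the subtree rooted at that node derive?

( )

[S [Q ( [S [Q ( )] [S [Q ( )]]] )] [S [Q ( [S [Q ( )]] )]]]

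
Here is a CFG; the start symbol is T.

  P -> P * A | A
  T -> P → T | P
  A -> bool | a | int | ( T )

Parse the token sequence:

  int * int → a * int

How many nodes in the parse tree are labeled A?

4

[T [P [P [A int]] * [A int]] → [T [P [P [A a]] * [A int]]]]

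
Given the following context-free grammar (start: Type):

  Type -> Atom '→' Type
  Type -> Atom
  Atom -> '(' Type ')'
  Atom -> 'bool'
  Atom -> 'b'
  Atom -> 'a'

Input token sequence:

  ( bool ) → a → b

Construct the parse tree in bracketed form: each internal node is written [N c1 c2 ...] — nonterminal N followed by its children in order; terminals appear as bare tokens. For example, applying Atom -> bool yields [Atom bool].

Type
Atom → Type
( Type ) → Type
( Atom ) → Type
( bool ) → Type
( bool ) → Atom → Type
( bool ) → a → Type
( bool ) → a → Atom
( bool ) → a → b

[Type [Atom ( [Type [Atom bool]] )] → [Type [Atom a] → [Type [Atom b]]]]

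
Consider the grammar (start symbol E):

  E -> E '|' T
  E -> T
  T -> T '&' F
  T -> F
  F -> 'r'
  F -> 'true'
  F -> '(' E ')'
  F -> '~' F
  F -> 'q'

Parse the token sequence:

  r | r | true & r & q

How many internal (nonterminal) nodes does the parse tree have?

13

[E [E [E [T [F r]]] | [T [F r]]] | [T [T [T [F true]] & [F r]] & [F q]]]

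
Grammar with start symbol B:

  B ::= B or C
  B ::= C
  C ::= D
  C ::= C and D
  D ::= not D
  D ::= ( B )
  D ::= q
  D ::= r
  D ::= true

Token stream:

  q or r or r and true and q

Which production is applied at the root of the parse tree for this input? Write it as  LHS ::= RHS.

B ::= B or C

[B [B [B [C [D q]]] or [C [D r]]] or [C [C [C [D r]] and [D true]] and [D q]]]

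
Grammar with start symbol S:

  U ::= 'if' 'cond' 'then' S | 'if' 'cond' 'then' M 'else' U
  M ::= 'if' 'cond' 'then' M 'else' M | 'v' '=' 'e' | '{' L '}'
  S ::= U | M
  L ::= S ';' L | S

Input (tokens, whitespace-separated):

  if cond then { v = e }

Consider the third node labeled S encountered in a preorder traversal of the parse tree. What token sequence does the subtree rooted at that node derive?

v = e

[S [U if cond then [S [M { [L [S [M v = e]]] }]]]]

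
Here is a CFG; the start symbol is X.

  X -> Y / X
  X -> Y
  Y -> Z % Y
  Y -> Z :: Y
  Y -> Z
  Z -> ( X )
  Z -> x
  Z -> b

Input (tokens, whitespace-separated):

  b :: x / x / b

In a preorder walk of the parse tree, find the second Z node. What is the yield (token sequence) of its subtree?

[X [Y [Z b] :: [Y [Z x]]] / [X [Y [Z x]] / [X [Y [Z b]]]]]

x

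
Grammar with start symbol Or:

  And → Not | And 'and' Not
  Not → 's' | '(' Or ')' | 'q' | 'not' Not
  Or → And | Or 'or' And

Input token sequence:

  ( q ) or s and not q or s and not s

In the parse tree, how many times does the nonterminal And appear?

6

[Or [Or [Or [And [Not ( [Or [And [Not q]]] )]]] or [And [And [Not s]] and [Not not [Not q]]]] or [And [And [Not s]] and [Not not [Not s]]]]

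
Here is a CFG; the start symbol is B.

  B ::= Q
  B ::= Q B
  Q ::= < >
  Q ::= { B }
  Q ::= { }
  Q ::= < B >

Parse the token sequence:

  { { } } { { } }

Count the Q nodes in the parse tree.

4

[B [Q { [B [Q { }]] }] [B [Q { [B [Q { }]] }]]]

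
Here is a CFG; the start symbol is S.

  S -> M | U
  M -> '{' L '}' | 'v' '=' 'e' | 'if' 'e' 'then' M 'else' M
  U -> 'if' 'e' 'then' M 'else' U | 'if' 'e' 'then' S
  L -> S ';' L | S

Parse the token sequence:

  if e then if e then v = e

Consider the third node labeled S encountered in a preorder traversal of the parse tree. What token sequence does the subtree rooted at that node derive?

[S [U if e then [S [U if e then [S [M v = e]]]]]]

v = e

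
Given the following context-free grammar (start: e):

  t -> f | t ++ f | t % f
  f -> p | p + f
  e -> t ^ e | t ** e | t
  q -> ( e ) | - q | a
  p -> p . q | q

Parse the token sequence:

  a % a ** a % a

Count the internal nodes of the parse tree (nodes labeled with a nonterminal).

18

[e [t [t [f [p [q a]]]] % [f [p [q a]]]] ** [e [t [t [f [p [q a]]]] % [f [p [q a]]]]]]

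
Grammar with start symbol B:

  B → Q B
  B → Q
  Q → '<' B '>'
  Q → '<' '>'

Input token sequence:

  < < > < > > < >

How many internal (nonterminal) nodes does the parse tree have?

8

[B [Q < [B [Q < >] [B [Q < >]]] >] [B [Q < >]]]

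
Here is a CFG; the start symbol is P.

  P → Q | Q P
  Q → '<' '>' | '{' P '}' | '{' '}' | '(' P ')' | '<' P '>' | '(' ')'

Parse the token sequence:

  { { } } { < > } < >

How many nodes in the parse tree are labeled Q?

[P [Q { [P [Q { }]] }] [P [Q { [P [Q < >]] }] [P [Q < >]]]]

5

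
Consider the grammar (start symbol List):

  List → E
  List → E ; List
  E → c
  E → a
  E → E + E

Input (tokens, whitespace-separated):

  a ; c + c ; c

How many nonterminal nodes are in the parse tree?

[List [E a] ; [List [E [E c] + [E c]] ; [List [E c]]]]

8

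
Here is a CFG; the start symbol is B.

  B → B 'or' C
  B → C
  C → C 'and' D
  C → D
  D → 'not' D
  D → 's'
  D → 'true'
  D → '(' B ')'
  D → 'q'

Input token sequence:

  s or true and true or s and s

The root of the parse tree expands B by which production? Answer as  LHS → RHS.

B → B 'or' C

[B [B [B [C [D s]]] or [C [C [D true]] and [D true]]] or [C [C [D s]] and [D s]]]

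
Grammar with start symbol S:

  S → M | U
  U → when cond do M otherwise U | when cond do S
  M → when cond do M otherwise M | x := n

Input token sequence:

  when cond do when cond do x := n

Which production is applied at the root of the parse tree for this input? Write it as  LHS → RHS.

S → U

[S [U when cond do [S [U when cond do [S [M x := n]]]]]]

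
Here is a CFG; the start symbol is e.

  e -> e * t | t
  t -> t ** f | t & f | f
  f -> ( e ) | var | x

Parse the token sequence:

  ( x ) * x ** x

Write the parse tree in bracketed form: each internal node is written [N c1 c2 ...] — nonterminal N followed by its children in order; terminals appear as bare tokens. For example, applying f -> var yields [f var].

[e [e [t [f ( [e [t [f x]]] )]]] * [t [t [f x]] ** [f x]]]

e
e * t
t * t
f * t
( e ) * t
( t ) * t
( f ) * t
( x ) * t
( x ) * t ** f
( x ) * f ** f
( x ) * x ** f
( x ) * x ** x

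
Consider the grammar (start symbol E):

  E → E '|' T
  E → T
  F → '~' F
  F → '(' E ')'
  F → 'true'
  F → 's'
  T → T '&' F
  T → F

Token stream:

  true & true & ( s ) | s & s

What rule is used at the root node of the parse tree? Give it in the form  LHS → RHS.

E → E '|' T

[E [E [T [T [T [F true]] & [F true]] & [F ( [E [T [F s]]] )]]] | [T [T [F s]] & [F s]]]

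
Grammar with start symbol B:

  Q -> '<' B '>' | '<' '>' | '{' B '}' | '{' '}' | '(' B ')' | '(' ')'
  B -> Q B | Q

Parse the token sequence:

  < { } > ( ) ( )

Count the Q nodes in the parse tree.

4

[B [Q < [B [Q { }]] >] [B [Q ( )] [B [Q ( )]]]]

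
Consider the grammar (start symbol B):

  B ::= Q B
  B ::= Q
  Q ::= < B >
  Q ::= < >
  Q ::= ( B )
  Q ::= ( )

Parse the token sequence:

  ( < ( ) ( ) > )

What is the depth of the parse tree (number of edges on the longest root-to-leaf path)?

7

[B [Q ( [B [Q < [B [Q ( )] [B [Q ( )]]] >]] )]]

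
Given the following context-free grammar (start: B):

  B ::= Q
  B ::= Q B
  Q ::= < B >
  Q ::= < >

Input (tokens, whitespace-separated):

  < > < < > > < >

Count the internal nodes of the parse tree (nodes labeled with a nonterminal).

8

[B [Q < >] [B [Q < [B [Q < >]] >] [B [Q < >]]]]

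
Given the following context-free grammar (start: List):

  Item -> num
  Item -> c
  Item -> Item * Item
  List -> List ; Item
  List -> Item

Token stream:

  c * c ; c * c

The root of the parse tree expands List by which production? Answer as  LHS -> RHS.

List -> List ; Item

[List [List [Item [Item c] * [Item c]]] ; [Item [Item c] * [Item c]]]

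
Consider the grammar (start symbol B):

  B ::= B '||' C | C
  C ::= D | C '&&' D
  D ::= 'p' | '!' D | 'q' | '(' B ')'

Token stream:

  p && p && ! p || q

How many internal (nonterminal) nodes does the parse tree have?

11

[B [B [C [C [C [D p]] && [D p]] && [D ! [D p]]]] || [C [D q]]]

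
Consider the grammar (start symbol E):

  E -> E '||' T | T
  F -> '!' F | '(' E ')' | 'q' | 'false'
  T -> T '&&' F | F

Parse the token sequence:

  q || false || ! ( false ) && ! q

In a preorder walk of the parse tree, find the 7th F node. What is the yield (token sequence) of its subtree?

q

[E [E [E [T [F q]]] || [T [F false]]] || [T [T [F ! [F ( [E [T [F false]]] )]]] && [F ! [F q]]]]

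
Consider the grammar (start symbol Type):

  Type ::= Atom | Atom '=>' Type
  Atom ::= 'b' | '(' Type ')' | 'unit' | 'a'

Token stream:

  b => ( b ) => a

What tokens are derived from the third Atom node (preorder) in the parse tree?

[Type [Atom b] => [Type [Atom ( [Type [Atom b]] )] => [Type [Atom a]]]]

b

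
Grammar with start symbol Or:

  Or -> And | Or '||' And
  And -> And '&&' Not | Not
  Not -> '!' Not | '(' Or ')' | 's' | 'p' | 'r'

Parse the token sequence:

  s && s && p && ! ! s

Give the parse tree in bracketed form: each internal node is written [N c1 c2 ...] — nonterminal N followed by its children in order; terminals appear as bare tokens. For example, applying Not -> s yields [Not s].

[Or [And [And [And [And [Not s]] && [Not s]] && [Not p]] && [Not ! [Not ! [Not s]]]]]

Or
And
And && Not
And && Not && Not
And && Not && Not && Not
Not && Not && Not && Not
s && Not && Not && Not
s && s && Not && Not
s && s && p && Not
s && s && p && ! Not
s && s && p && ! ! Not
s && s && p && ! ! s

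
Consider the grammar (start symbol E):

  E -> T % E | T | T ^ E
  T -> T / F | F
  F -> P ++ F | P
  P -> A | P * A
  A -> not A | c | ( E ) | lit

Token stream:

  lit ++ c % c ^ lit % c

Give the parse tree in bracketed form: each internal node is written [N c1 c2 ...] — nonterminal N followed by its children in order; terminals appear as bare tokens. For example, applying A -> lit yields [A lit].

[E [T [F [P [A lit]] ++ [F [P [A c]]]]] % [E [T [F [P [A c]]]] ^ [E [T [F [P [A lit]]]] % [E [T [F [P [A c]]]]]]]]

E
T % E
F % E
P ++ F % E
A ++ F % E
lit ++ F % E
lit ++ P % E
lit ++ A % E
lit ++ c % E
lit ++ c % T ^ E
lit ++ c % F ^ E
lit ++ c % P ^ E
lit ++ c % A ^ E
lit ++ c % c ^ E
lit ++ c % c ^ T % E
lit ++ c % c ^ F % E
lit ++ c % c ^ P % E
lit ++ c % c ^ A % E
lit ++ c % c ^ lit % E
lit ++ c % c ^ lit % T
lit ++ c % c ^ lit % F
lit ++ c % c ^ lit % P
lit ++ c % c ^ lit % A
lit ++ c % c ^ lit % c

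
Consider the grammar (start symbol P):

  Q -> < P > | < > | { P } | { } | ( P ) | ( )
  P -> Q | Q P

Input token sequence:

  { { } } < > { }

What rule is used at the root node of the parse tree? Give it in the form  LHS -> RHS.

[P [Q { [P [Q { }]] }] [P [Q < >] [P [Q { }]]]]

P -> Q P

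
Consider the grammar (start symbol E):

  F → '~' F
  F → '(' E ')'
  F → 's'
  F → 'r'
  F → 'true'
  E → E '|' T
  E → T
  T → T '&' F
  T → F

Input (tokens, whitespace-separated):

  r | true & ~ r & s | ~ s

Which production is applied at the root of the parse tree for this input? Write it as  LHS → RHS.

[E [E [E [T [F r]]] | [T [T [T [F true]] & [F ~ [F r]]] & [F s]]] | [T [F ~ [F s]]]]

E → E '|' T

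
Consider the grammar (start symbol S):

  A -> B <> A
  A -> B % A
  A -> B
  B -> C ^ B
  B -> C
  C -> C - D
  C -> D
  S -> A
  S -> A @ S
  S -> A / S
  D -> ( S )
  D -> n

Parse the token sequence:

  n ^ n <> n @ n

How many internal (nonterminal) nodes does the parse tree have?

[S [A [B [C [D n]] ^ [B [C [D n]]]] <> [A [B [C [D n]]]]] @ [S [A [B [C [D n]]]]]]

17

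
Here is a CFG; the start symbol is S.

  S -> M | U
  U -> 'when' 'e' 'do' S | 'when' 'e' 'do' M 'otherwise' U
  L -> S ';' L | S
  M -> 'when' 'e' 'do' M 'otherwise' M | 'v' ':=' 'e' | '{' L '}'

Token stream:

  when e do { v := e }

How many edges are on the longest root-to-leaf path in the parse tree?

7

[S [U when e do [S [M { [L [S [M v := e]]] }]]]]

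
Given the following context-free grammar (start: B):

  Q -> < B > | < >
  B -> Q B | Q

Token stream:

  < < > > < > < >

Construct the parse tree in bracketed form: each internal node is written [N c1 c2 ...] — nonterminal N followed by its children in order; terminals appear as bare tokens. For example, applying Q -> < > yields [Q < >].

[B [Q < [B [Q < >]] >] [B [Q < >] [B [Q < >]]]]

B
Q B
< B > B
< Q > B
< < > > B
< < > > Q B
< < > > < > B
< < > > < > Q
< < > > < > < >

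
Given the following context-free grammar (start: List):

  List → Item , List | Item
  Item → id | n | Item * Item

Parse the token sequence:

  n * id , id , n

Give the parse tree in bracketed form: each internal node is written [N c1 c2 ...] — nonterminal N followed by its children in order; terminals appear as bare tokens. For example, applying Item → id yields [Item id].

[List [Item [Item n] * [Item id]] , [List [Item id] , [List [Item n]]]]

List
Item , List
Item * Item , List
n * Item , List
n * id , List
n * id , Item , List
n * id , id , List
n * id , id , Item
n * id , id , n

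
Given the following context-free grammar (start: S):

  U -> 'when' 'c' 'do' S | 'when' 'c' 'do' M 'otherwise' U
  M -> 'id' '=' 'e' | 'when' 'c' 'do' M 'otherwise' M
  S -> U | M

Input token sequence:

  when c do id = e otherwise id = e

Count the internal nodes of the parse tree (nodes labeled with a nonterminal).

4

[S [M when c do [M id = e] otherwise [M id = e]]]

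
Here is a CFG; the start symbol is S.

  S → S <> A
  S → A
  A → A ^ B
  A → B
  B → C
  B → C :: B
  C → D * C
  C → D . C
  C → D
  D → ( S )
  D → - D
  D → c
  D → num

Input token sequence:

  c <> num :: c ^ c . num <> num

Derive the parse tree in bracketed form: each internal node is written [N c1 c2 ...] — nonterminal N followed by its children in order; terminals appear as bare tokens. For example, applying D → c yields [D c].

[S [S [S [A [B [C [D c]]]]] <> [A [A [B [C [D num]] :: [B [C [D c]]]]] ^ [B [C [D c] . [C [D num]]]]]] <> [A [B [C [D num]]]]]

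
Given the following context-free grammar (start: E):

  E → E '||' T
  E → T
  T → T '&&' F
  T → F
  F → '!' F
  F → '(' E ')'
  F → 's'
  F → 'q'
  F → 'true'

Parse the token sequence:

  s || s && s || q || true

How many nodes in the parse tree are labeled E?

4

[E [E [E [E [T [F s]]] || [T [T [F s]] && [F s]]] || [T [F q]]] || [T [F true]]]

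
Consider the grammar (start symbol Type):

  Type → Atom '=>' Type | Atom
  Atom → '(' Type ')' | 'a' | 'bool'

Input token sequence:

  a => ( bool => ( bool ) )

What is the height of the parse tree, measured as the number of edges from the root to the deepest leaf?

8

[Type [Atom a] => [Type [Atom ( [Type [Atom bool] => [Type [Atom ( [Type [Atom bool]] )]]] )]]]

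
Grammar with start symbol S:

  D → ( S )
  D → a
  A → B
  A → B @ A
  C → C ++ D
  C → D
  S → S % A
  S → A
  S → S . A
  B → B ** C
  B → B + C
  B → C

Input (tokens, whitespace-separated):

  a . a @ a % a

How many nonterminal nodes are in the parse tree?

[S [S [S [A [B [C [D a]]]]] . [A [B [C [D a]]] @ [A [B [C [D a]]]]]] % [A [B [C [D a]]]]]

19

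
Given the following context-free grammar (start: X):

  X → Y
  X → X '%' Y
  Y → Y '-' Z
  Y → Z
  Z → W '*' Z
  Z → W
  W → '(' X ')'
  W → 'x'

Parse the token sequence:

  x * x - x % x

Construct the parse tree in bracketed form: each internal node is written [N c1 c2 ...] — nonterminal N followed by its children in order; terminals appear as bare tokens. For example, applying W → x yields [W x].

[X [X [Y [Y [Z [W x] * [Z [W x]]]] - [Z [W x]]]] % [Y [Z [W x]]]]

X
X % Y
Y % Y
Y - Z % Y
Z - Z % Y
W * Z - Z % Y
x * Z - Z % Y
x * W - Z % Y
x * x - Z % Y
x * x - W % Y
x * x - x % Y
x * x - x % Z
x * x - x % W
x * x - x % x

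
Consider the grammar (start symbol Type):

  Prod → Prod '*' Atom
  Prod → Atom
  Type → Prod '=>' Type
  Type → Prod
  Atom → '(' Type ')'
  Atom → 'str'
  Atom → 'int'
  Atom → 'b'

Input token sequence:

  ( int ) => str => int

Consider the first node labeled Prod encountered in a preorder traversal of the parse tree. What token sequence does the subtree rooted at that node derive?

( int )

[Type [Prod [Atom ( [Type [Prod [Atom int]]] )]] => [Type [Prod [Atom str]] => [Type [Prod [Atom int]]]]]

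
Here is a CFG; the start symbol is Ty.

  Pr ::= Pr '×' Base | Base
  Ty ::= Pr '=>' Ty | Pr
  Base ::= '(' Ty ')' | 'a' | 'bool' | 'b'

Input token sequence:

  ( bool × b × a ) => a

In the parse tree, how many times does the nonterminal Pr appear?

[Ty [Pr [Base ( [Ty [Pr [Pr [Pr [Base bool]] × [Base b]] × [Base a]]] )]] => [Ty [Pr [Base a]]]]

5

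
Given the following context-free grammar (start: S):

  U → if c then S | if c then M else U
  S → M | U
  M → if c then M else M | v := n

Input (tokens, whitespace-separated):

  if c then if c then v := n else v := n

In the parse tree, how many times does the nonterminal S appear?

[S [U if c then [S [M if c then [M v := n] else [M v := n]]]]]

2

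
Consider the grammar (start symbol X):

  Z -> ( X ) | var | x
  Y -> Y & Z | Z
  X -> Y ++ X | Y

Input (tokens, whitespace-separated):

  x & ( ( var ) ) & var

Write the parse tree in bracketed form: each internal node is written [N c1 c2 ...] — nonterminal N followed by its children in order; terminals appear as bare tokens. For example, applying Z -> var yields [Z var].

X
Y
Y & Z
Y & Z & Z
Z & Z & Z
x & Z & Z
x & ( X ) & Z
x & ( Y ) & Z
x & ( Z ) & Z
x & ( ( X ) ) & Z
x & ( ( Y ) ) & Z
x & ( ( Z ) ) & Z
x & ( ( var ) ) & Z
x & ( ( var ) ) & var

[X [Y [Y [Y [Z x]] & [Z ( [X [Y [Z ( [X [Y [Z var]]] )]]] )]] & [Z var]]]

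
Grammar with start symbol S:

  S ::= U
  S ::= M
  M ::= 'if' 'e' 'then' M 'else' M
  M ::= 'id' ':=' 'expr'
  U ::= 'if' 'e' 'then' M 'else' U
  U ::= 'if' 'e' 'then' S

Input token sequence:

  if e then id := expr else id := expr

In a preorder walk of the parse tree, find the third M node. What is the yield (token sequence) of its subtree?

id := expr

[S [M if e then [M id := expr] else [M id := expr]]]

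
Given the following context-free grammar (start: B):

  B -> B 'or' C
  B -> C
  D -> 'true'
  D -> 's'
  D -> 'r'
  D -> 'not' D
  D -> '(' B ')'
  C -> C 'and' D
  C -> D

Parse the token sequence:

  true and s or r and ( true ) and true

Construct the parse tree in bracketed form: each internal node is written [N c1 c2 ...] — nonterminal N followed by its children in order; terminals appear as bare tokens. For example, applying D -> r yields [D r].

B
B or C
C or C
C and D or C
D and D or C
true and D or C
true and s or C
true and s or C and D
true and s or C and D and D
true and s or D and D and D
true and s or r and D and D
true and s or r and ( B ) and D
true and s or r and ( C ) and D
true and s or r and ( D ) and D
true and s or r and ( true ) and D
true and s or r and ( true ) and true

[B [B [C [C [D true]] and [D s]]] or [C [C [C [D r]] and [D ( [B [C [D true]]] )]] and [D true]]]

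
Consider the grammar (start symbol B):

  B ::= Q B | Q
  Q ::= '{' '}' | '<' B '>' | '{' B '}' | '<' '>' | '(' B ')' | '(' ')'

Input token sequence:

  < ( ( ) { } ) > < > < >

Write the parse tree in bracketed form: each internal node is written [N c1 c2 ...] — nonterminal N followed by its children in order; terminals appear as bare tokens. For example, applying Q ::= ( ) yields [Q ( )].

B
Q B
< B > B
< Q > B
< ( B ) > B
< ( Q B ) > B
< ( ( ) B ) > B
< ( ( ) Q ) > B
< ( ( ) { } ) > B
< ( ( ) { } ) > Q B
< ( ( ) { } ) > < > B
< ( ( ) { } ) > < > Q
< ( ( ) { } ) > < > < >

[B [Q < [B [Q ( [B [Q ( )] [B [Q { }]]] )]] >] [B [Q < >] [B [Q < >]]]]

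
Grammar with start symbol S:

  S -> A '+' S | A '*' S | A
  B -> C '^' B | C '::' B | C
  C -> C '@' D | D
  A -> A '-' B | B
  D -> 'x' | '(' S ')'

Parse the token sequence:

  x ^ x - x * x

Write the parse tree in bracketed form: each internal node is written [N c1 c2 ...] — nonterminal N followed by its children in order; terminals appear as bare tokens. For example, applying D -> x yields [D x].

[S [A [A [B [C [D x]] ^ [B [C [D x]]]]] - [B [C [D x]]]] * [S [A [B [C [D x]]]]]]

S
A * S
A - B * S
B - B * S
C ^ B - B * S
D ^ B - B * S
x ^ B - B * S
x ^ C - B * S
x ^ D - B * S
x ^ x - B * S
x ^ x - C * S
x ^ x - D * S
x ^ x - x * S
x ^ x - x * A
x ^ x - x * B
x ^ x - x * C
x ^ x - x * D
x ^ x - x * x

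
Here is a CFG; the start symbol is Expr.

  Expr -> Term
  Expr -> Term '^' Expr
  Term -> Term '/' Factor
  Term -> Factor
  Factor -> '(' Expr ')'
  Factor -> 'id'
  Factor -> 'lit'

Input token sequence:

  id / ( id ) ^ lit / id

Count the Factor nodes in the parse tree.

5

[Expr [Term [Term [Factor id]] / [Factor ( [Expr [Term [Factor id]]] )]] ^ [Expr [Term [Term [Factor lit]] / [Factor id]]]]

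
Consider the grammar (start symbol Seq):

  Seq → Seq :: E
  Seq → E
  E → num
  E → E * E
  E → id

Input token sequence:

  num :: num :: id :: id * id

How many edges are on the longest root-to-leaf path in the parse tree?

5

[Seq [Seq [Seq [Seq [E num]] :: [E num]] :: [E id]] :: [E [E id] * [E id]]]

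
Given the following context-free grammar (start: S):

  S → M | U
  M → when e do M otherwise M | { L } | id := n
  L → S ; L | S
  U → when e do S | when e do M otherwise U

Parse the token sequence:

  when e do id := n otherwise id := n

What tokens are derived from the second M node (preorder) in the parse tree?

[S [M when e do [M id := n] otherwise [M id := n]]]

id := n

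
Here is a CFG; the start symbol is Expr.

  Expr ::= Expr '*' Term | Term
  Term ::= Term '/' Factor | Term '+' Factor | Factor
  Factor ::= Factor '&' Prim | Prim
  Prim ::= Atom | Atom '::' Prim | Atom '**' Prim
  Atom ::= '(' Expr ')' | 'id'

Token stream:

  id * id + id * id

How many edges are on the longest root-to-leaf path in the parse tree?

7

[Expr [Expr [Expr [Term [Factor [Prim [Atom id]]]]] * [Term [Term [Factor [Prim [Atom id]]]] + [Factor [Prim [Atom id]]]]] * [Term [Factor [Prim [Atom id]]]]]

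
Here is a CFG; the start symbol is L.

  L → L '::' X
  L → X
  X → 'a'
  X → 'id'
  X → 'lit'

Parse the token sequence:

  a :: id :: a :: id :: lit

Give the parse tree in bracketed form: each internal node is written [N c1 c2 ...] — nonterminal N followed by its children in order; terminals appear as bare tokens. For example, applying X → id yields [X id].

L
L :: X
L :: X :: X
L :: X :: X :: X
L :: X :: X :: X :: X
X :: X :: X :: X :: X
a :: X :: X :: X :: X
a :: id :: X :: X :: X
a :: id :: a :: X :: X
a :: id :: a :: id :: X
a :: id :: a :: id :: lit

[L [L [L [L [L [X a]] :: [X id]] :: [X a]] :: [X id]] :: [X lit]]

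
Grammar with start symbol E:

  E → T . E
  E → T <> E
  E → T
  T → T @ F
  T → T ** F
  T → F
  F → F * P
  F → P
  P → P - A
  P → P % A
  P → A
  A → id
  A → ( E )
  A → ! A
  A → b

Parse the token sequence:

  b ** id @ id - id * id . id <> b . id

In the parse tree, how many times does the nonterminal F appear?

7

[E [T [T [T [F [P [A b]]]] ** [F [P [A id]]]] @ [F [F [P [P [A id]] - [A id]]] * [P [A id]]]] . [E [T [F [P [A id]]]] <> [E [T [F [P [A b]]]] . [E [T [F [P [A id]]]]]]]]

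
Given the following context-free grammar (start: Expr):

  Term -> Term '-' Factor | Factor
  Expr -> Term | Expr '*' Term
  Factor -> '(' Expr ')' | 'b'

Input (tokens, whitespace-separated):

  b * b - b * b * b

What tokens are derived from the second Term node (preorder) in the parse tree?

b - b

[Expr [Expr [Expr [Expr [Term [Factor b]]] * [Term [Term [Factor b]] - [Factor b]]] * [Term [Factor b]]] * [Term [Factor b]]]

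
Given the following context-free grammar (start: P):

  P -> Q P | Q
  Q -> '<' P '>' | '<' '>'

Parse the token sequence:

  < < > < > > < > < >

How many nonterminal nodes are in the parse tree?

10

[P [Q < [P [Q < >] [P [Q < >]]] >] [P [Q < >] [P [Q < >]]]]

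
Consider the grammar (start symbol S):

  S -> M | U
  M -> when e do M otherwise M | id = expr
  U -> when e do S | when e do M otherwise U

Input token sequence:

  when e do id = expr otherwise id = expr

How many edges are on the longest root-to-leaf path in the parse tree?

3

[S [M when e do [M id = expr] otherwise [M id = expr]]]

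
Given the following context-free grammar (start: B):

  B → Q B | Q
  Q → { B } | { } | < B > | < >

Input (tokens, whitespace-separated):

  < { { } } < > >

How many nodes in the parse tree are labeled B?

4

[B [Q < [B [Q { [B [Q { }]] }] [B [Q < >]]] >]]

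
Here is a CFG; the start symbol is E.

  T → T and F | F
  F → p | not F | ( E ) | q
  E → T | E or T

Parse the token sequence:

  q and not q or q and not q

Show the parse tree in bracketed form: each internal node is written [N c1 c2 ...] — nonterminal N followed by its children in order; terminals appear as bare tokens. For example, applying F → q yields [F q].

E
E or T
T or T
T and F or T
F and F or T
q and F or T
q and not F or T
q and not q or T
q and not q or T and F
q and not q or F and F
q and not q or q and F
q and not q or q and not F
q and not q or q and not q

[E [E [T [T [F q]] and [F not [F q]]]] or [T [T [F q]] and [F not [F q]]]]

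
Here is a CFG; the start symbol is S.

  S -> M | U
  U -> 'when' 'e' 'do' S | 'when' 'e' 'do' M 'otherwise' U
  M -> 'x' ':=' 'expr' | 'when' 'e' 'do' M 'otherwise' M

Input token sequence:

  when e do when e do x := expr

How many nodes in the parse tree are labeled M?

[S [U when e do [S [U when e do [S [M x := expr]]]]]]

1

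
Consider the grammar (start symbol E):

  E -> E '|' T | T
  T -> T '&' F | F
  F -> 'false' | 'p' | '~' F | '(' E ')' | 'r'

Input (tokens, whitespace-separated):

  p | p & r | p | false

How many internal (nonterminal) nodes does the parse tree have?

14

[E [E [E [E [T [F p]]] | [T [T [F p]] & [F r]]] | [T [F p]]] | [T [F false]]]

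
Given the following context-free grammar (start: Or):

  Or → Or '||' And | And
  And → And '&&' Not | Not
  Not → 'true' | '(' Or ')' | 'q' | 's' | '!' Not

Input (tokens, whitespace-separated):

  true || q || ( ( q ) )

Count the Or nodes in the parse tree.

5

[Or [Or [Or [And [Not true]]] || [And [Not q]]] || [And [Not ( [Or [And [Not ( [Or [And [Not q]]] )]]] )]]]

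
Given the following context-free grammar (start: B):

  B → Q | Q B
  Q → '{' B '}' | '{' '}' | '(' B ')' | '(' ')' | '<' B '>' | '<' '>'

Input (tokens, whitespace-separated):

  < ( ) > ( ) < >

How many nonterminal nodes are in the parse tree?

8

[B [Q < [B [Q ( )]] >] [B [Q ( )] [B [Q < >]]]]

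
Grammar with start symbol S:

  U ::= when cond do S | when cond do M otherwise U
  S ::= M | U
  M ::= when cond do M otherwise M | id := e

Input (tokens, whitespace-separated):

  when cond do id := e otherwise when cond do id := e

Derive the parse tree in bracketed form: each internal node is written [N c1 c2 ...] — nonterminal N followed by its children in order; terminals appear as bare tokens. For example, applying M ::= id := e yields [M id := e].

S
U
when cond do M otherwise U
when cond do id := e otherwise U
when cond do id := e otherwise when cond do S
when cond do id := e otherwise when cond do M
when cond do id := e otherwise when cond do id := e

[S [U when cond do [M id := e] otherwise [U when cond do [S [M id := e]]]]]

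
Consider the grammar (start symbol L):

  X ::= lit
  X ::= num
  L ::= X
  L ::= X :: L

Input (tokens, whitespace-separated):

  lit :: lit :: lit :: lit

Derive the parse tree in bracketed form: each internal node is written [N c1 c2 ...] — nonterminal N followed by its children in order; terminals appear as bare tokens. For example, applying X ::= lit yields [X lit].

L
X :: L
lit :: L
lit :: X :: L
lit :: lit :: L
lit :: lit :: X :: L
lit :: lit :: lit :: L
lit :: lit :: lit :: X
lit :: lit :: lit :: lit

[L [X lit] :: [L [X lit] :: [L [X lit] :: [L [X lit]]]]]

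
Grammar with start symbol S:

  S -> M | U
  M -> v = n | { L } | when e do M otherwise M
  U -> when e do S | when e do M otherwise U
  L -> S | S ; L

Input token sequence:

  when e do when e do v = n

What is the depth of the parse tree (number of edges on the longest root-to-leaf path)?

[S [U when e do [S [U when e do [S [M v = n]]]]]]

6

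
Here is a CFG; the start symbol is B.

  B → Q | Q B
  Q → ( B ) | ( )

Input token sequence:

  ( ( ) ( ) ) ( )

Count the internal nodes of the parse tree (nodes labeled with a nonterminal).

[B [Q ( [B [Q ( )] [B [Q ( )]]] )] [B [Q ( )]]]

8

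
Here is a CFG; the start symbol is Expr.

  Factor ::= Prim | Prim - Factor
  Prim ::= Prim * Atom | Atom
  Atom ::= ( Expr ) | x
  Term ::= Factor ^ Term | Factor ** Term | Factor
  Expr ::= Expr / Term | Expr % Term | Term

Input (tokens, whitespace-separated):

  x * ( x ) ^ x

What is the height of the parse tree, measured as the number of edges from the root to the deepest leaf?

[Expr [Term [Factor [Prim [Prim [Atom x]] * [Atom ( [Expr [Term [Factor [Prim [Atom x]]]]] )]]] ^ [Term [Factor [Prim [Atom x]]]]]]

10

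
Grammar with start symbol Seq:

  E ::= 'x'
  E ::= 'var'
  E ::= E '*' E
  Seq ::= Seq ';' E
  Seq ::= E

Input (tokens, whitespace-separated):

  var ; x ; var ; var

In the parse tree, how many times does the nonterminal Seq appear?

4

[Seq [Seq [Seq [Seq [E var]] ; [E x]] ; [E var]] ; [E var]]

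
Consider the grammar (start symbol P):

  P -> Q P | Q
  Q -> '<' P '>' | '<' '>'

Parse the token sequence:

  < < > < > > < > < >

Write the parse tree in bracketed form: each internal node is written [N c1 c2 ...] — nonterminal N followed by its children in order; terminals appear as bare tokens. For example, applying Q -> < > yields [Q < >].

[P [Q < [P [Q < >] [P [Q < >]]] >] [P [Q < >] [P [Q < >]]]]

P
Q P
< P > P
< Q P > P
< < > P > P
< < > Q > P
< < > < > > P
< < > < > > Q P
< < > < > > < > P
< < > < > > < > Q
< < > < > > < > < >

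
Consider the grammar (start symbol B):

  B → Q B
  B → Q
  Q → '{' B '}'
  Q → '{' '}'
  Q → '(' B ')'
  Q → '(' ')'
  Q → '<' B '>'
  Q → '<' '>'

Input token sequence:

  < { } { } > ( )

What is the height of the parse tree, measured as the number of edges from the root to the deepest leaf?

[B [Q < [B [Q { }] [B [Q { }]]] >] [B [Q ( )]]]

5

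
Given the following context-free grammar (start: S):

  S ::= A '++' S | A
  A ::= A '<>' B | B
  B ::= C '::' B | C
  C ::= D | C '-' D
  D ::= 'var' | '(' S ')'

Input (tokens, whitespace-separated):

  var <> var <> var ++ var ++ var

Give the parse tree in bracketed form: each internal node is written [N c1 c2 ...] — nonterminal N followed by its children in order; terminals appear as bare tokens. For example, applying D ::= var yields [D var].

S
A ++ S
A <> B ++ S
A <> B <> B ++ S
B <> B <> B ++ S
C <> B <> B ++ S
D <> B <> B ++ S
var <> B <> B ++ S
var <> C <> B ++ S
var <> D <> B ++ S
var <> var <> B ++ S
var <> var <> C ++ S
var <> var <> D ++ S
var <> var <> var ++ S
var <> var <> var ++ A ++ S
var <> var <> var ++ B ++ S
var <> var <> var ++ C ++ S
var <> var <> var ++ D ++ S
var <> var <> var ++ var ++ S
var <> var <> var ++ var ++ A
var <> var <> var ++ var ++ B
var <> var <> var ++ var ++ C
var <> var <> var ++ var ++ D
var <> var <> var ++ var ++ var

[S [A [A [A [B [C [D var]]]] <> [B [C [D var]]]] <> [B [C [D var]]]] ++ [S [A [B [C [D var]]]] ++ [S [A [B [C [D var]]]]]]]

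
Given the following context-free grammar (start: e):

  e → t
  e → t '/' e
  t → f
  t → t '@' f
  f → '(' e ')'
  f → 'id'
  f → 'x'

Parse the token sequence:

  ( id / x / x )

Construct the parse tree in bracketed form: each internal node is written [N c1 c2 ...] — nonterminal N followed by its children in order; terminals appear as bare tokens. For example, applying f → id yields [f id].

e
t
f
( e )
( t / e )
( f / e )
( id / e )
( id / t / e )
( id / f / e )
( id / x / e )
( id / x / t )
( id / x / f )
( id / x / x )

[e [t [f ( [e [t [f id]] / [e [t [f x]] / [e [t [f x]]]]] )]]]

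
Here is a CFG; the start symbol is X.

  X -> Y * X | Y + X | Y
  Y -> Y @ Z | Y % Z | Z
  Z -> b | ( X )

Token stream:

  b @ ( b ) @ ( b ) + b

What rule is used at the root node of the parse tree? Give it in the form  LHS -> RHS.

X -> Y + X

[X [Y [Y [Y [Z b]] @ [Z ( [X [Y [Z b]]] )]] @ [Z ( [X [Y [Z b]]] )]] + [X [Y [Z b]]]]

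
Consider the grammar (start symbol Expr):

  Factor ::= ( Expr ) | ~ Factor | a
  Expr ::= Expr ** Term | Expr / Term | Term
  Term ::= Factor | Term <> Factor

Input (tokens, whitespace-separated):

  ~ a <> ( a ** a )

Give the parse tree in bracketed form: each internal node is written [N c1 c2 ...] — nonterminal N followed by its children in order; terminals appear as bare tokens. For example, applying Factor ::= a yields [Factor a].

[Expr [Term [Term [Factor ~ [Factor a]]] <> [Factor ( [Expr [Expr [Term [Factor a]]] ** [Term [Factor a]]] )]]]

Expr
Term
Term <> Factor
Factor <> Factor
~ Factor <> Factor
~ a <> Factor
~ a <> ( Expr )
~ a <> ( Expr ** Term )
~ a <> ( Term ** Term )
~ a <> ( Factor ** Term )
~ a <> ( a ** Term )
~ a <> ( a ** Factor )
~ a <> ( a ** a )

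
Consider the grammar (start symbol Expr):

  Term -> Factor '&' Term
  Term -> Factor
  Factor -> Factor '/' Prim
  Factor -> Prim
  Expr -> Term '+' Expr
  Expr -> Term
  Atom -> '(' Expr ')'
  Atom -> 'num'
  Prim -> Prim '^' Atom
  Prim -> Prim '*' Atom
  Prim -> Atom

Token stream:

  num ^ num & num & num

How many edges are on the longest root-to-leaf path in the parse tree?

[Expr [Term [Factor [Prim [Prim [Atom num]] ^ [Atom num]]] & [Term [Factor [Prim [Atom num]]] & [Term [Factor [Prim [Atom num]]]]]]]

7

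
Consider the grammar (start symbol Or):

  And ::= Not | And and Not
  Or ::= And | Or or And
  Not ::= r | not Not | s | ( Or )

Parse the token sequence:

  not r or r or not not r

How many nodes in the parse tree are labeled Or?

[Or [Or [Or [And [Not not [Not r]]]] or [And [Not r]]] or [And [Not not [Not not [Not r]]]]]

3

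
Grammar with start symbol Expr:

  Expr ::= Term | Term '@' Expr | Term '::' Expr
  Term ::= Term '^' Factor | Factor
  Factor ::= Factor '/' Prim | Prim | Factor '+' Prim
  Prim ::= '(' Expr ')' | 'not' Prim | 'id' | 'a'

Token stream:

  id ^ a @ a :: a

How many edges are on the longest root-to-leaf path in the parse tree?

[Expr [Term [Term [Factor [Prim id]]] ^ [Factor [Prim a]]] @ [Expr [Term [Factor [Prim a]]] :: [Expr [Term [Factor [Prim a]]]]]]

6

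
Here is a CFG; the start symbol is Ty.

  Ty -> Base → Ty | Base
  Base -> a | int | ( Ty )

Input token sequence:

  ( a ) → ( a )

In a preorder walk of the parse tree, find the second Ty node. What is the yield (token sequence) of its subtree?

a

[Ty [Base ( [Ty [Base a]] )] → [Ty [Base ( [Ty [Base a]] )]]]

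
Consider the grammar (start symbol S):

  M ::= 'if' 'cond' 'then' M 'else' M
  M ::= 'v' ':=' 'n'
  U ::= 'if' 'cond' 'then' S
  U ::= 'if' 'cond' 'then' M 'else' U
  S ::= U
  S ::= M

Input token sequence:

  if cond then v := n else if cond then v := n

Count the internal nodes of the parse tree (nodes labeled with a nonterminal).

[S [U if cond then [M v := n] else [U if cond then [S [M v := n]]]]]

6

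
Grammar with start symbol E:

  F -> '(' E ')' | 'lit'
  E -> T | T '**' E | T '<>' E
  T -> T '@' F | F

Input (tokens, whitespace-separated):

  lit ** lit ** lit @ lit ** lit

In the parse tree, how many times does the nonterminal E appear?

[E [T [F lit]] ** [E [T [F lit]] ** [E [T [T [F lit]] @ [F lit]] ** [E [T [F lit]]]]]]

4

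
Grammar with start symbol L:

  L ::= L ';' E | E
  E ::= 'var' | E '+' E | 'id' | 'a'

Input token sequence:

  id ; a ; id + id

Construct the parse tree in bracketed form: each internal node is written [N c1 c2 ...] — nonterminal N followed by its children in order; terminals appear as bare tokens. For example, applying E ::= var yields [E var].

[L [L [L [E id]] ; [E a]] ; [E [E id] + [E id]]]

L
L ; E
L ; E ; E
E ; E ; E
id ; E ; E
id ; a ; E
id ; a ; E + E
id ; a ; id + E
id ; a ; id + id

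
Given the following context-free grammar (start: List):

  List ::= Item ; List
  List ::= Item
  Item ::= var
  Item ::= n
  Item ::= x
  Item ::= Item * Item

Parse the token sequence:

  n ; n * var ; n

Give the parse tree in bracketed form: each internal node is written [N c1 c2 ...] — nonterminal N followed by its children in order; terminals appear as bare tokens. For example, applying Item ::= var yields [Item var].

[List [Item n] ; [List [Item [Item n] * [Item var]] ; [List [Item n]]]]

List
Item ; List
n ; List
n ; Item ; List
n ; Item * Item ; List
n ; n * Item ; List
n ; n * var ; List
n ; n * var ; Item
n ; n * var ; n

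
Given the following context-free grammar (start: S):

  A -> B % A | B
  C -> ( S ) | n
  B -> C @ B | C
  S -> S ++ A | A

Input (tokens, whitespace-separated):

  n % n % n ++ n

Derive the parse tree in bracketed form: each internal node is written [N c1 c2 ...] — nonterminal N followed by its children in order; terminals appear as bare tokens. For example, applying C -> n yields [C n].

S
S ++ A
A ++ A
B % A ++ A
C % A ++ A
n % A ++ A
n % B % A ++ A
n % C % A ++ A
n % n % A ++ A
n % n % B ++ A
n % n % C ++ A
n % n % n ++ A
n % n % n ++ B
n % n % n ++ C
n % n % n ++ n

[S [S [A [B [C n]] % [A [B [C n]] % [A [B [C n]]]]]] ++ [A [B [C n]]]]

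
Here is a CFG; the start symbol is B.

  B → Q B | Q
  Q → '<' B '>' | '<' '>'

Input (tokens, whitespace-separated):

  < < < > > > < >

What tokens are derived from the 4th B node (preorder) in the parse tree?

[B [Q < [B [Q < [B [Q < >]] >]] >] [B [Q < >]]]

< >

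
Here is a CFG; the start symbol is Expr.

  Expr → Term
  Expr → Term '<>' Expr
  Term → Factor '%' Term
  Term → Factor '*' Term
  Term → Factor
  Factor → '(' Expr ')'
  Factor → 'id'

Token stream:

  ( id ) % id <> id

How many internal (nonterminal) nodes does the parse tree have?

11

[Expr [Term [Factor ( [Expr [Term [Factor id]]] )] % [Term [Factor id]]] <> [Expr [Term [Factor id]]]]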